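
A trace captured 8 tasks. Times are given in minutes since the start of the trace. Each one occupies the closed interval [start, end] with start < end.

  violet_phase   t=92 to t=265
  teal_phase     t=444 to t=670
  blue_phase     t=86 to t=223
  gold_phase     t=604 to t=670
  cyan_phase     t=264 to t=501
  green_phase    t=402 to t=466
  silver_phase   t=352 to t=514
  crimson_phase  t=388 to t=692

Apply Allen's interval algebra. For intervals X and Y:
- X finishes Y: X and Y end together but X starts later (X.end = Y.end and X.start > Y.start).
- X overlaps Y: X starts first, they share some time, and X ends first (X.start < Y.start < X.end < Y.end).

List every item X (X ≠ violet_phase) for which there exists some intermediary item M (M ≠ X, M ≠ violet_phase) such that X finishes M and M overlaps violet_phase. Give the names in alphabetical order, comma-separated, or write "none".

none

Target violet_phase = [t=92, t=265].
Intermediaries M with M overlaps violet_phase: blue_phase.
Via blue_phase — items with X finishes blue_phase: none.
Union: none.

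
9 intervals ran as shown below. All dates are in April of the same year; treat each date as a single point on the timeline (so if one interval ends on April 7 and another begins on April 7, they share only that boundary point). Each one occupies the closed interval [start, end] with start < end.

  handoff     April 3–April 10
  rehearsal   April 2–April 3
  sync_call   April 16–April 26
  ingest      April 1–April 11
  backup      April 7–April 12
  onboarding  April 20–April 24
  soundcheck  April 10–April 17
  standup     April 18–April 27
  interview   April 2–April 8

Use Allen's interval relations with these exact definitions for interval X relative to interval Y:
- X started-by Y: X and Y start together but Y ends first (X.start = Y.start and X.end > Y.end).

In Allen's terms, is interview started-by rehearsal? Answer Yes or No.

interview = [April 2, April 8], rehearsal = [April 2, April 3].
Actual relation of interview to rehearsal: started-by.
Asked whether 'started-by' holds → Yes.

Yes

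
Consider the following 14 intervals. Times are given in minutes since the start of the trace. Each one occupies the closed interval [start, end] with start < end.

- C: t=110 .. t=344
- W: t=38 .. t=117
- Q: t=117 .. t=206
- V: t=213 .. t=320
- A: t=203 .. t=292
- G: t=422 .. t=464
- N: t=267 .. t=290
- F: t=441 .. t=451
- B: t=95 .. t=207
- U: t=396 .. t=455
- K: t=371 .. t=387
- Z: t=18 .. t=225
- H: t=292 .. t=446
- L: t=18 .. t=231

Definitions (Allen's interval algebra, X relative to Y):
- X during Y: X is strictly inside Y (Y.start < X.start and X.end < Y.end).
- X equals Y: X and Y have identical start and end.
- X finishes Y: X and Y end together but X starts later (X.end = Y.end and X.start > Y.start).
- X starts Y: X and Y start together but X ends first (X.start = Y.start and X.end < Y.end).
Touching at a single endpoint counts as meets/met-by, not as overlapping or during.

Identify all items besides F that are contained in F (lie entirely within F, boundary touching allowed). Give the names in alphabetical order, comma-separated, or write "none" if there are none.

Target F = [t=441, t=451].
A [t=203, t=292] → before → no.
B [t=95, t=207] → before → no.
C [t=110, t=344] → before → no.
G [t=422, t=464] → contains → no.
H [t=292, t=446] → overlaps → no.
K [t=371, t=387] → before → no.
L [t=18, t=231] → before → no.
N [t=267, t=290] → before → no.
Q [t=117, t=206] → before → no.
U [t=396, t=455] → contains → no.
V [t=213, t=320] → before → no.
W [t=38, t=117] → before → no.
Z [t=18, t=225] → before → no.
Result: none.

none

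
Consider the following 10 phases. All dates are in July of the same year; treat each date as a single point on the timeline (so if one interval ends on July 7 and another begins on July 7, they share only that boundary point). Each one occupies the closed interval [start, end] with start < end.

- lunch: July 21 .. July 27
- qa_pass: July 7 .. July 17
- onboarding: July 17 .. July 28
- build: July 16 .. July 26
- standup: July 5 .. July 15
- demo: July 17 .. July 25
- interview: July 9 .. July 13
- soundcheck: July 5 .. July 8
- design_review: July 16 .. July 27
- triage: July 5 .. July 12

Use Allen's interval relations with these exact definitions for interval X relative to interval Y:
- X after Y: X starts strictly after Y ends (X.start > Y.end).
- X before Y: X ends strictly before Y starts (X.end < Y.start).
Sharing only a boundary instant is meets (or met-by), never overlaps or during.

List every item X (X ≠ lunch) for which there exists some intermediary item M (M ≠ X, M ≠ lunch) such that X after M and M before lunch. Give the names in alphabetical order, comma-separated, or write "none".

build, demo, design_review, interview, onboarding

Target lunch = [July 21, July 27].
Intermediaries M with M before lunch: interview, qa_pass, soundcheck, standup, triage.
Via interview — items with X after interview: build, demo, design_review, onboarding.
Via qa_pass — items with X after qa_pass: none.
Via soundcheck — items with X after soundcheck: build, demo, design_review, interview, onboarding.
Via standup — items with X after standup: build, demo, design_review, onboarding.
Via triage — items with X after triage: build, demo, design_review, onboarding.
Union: build, demo, design_review, interview, onboarding.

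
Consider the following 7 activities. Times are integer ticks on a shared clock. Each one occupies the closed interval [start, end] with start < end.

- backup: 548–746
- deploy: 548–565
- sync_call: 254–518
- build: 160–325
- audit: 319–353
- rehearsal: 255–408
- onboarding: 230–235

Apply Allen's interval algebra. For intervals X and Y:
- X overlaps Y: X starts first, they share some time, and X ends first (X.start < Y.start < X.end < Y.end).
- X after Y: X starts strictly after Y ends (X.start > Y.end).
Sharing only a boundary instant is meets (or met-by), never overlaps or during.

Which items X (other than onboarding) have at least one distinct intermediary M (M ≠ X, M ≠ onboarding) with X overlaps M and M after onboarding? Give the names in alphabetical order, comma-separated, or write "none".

build

Target onboarding = [230, 235].
Intermediaries M with M after onboarding: audit, backup, deploy, rehearsal, sync_call.
Via audit — items with X overlaps audit: build.
Via backup — items with X overlaps backup: none.
Via deploy — items with X overlaps deploy: none.
Via rehearsal — items with X overlaps rehearsal: build.
Via sync_call — items with X overlaps sync_call: build.
Union: build.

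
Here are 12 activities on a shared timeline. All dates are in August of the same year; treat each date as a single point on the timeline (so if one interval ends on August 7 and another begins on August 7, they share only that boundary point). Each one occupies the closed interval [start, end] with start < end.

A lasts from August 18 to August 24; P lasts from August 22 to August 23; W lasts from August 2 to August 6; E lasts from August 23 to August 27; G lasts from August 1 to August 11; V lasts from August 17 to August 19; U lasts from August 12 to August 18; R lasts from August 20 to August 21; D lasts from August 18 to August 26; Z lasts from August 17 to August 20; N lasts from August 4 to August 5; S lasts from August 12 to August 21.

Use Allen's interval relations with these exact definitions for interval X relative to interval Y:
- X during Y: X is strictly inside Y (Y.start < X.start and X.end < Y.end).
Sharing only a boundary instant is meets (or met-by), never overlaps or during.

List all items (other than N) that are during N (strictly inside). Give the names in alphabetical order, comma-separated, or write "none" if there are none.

Target N = [August 4, August 5].
A [August 18, August 24] → after → no.
D [August 18, August 26] → after → no.
E [August 23, August 27] → after → no.
G [August 1, August 11] → contains → no.
P [August 22, August 23] → after → no.
R [August 20, August 21] → after → no.
S [August 12, August 21] → after → no.
U [August 12, August 18] → after → no.
V [August 17, August 19] → after → no.
W [August 2, August 6] → contains → no.
Z [August 17, August 20] → after → no.
Result: none.

none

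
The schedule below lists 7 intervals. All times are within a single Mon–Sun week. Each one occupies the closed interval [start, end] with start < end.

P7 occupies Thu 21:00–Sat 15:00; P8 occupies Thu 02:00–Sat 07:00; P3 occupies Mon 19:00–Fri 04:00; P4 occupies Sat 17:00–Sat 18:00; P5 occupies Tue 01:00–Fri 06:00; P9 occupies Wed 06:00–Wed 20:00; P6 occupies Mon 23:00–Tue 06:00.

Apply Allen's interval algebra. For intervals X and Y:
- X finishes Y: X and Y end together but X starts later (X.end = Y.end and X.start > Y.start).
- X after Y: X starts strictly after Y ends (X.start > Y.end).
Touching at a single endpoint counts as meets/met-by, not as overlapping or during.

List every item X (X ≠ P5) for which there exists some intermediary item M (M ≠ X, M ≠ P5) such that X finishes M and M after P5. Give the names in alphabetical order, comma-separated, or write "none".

none

Target P5 = [Tue 01:00, Fri 06:00].
Intermediaries M with M after P5: P4.
Via P4 — items with X finishes P4: none.
Union: none.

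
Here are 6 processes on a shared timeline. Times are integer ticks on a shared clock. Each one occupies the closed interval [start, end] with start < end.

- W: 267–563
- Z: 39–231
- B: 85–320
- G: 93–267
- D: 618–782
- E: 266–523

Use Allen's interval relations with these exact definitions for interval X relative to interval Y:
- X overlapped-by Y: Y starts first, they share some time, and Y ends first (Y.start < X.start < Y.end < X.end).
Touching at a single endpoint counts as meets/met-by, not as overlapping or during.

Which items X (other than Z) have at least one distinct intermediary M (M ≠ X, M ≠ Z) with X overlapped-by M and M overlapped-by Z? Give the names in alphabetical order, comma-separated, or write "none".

Target Z = [39, 231].
Intermediaries M with M overlapped-by Z: B, G.
Via B — items with X overlapped-by B: E, W.
Via G — items with X overlapped-by G: E.
Union: E, W.

E, W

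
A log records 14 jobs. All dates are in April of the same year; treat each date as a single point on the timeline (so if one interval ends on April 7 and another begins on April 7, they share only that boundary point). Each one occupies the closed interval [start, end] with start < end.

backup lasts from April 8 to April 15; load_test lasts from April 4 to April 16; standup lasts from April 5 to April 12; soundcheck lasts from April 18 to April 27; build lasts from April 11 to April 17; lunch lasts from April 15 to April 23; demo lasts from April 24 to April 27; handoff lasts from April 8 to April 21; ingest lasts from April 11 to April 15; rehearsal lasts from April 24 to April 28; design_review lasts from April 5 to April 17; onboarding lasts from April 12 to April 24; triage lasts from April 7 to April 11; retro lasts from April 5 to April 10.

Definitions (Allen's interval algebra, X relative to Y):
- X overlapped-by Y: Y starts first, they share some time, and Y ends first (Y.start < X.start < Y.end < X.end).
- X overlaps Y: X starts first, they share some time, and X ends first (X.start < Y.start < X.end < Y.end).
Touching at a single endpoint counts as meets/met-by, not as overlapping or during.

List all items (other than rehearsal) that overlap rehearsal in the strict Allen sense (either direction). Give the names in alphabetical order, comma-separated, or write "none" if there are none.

Target rehearsal = [April 24, April 28].
backup [April 8, April 15] → before → no.
build [April 11, April 17] → before → no.
demo [April 24, April 27] → starts → no.
design_review [April 5, April 17] → before → no.
handoff [April 8, April 21] → before → no.
ingest [April 11, April 15] → before → no.
load_test [April 4, April 16] → before → no.
lunch [April 15, April 23] → before → no.
onboarding [April 12, April 24] → meets → no.
retro [April 5, April 10] → before → no.
soundcheck [April 18, April 27] → overlaps → yes.
standup [April 5, April 12] → before → no.
triage [April 7, April 11] → before → no.
Result: soundcheck.

soundcheck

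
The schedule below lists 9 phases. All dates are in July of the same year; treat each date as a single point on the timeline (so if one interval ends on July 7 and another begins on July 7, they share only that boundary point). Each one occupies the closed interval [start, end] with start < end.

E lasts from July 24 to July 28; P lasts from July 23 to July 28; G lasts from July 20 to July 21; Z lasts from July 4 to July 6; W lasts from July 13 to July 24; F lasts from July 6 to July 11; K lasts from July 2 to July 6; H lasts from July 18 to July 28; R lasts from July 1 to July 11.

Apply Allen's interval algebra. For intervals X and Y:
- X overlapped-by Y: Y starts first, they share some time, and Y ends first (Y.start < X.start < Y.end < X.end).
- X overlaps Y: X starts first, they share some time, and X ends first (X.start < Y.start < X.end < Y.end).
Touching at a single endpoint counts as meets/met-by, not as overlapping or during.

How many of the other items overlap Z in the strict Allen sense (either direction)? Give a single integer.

0

Target Z = [July 4, July 6].
E [July 24, July 28] → after → no.
F [July 6, July 11] → met-by → no.
G [July 20, July 21] → after → no.
H [July 18, July 28] → after → no.
K [July 2, July 6] → finished-by → no.
P [July 23, July 28] → after → no.
R [July 1, July 11] → contains → no.
W [July 13, July 24] → after → no.
Total: 0.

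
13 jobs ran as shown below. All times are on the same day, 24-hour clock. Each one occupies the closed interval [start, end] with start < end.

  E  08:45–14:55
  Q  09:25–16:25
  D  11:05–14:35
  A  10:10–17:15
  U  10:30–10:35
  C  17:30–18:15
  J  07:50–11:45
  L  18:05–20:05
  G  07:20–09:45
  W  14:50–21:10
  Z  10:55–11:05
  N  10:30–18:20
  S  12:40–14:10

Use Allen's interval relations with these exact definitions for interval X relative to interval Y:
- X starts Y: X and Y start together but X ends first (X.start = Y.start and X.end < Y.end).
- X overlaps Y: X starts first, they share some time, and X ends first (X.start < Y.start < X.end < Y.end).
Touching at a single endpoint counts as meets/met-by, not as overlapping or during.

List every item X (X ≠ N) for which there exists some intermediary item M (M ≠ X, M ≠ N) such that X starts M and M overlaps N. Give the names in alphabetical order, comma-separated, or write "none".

Target N = [10:30, 18:20].
Intermediaries M with M overlaps N: A, E, J, Q.
Via A — items with X starts A: none.
Via E — items with X starts E: none.
Via J — items with X starts J: none.
Via Q — items with X starts Q: none.
Union: none.

none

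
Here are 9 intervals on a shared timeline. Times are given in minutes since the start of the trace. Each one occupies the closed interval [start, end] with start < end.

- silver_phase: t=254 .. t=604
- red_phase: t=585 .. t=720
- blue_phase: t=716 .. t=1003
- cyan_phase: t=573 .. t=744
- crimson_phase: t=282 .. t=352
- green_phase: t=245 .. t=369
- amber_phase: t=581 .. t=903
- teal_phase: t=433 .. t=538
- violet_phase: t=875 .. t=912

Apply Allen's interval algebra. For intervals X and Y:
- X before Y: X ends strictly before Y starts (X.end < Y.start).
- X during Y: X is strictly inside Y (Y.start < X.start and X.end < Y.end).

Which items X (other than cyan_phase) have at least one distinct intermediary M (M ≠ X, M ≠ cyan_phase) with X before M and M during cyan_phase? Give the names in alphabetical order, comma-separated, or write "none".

Target cyan_phase = [t=573, t=744].
Intermediaries M with M during cyan_phase: red_phase.
Via red_phase — items with X before red_phase: crimson_phase, green_phase, teal_phase.
Union: crimson_phase, green_phase, teal_phase.

crimson_phase, green_phase, teal_phase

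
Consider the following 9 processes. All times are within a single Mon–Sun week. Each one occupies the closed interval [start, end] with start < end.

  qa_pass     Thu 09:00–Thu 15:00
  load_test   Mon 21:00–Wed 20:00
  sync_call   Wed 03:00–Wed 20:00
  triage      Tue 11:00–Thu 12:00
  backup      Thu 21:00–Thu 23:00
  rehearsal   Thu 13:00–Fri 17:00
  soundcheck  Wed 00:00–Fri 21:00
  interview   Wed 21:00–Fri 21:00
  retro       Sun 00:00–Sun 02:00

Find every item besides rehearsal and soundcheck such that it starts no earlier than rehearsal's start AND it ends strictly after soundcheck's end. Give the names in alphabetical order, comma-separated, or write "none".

Conditions: its start is no earlier than rehearsal's start (X.start >= Thu 13:00) AND its end is strictly after soundcheck's end (X.end > Fri 21:00).
backup: start Thu 21:00 >= Thu 13:00? ✓; end Thu 23:00 > Fri 21:00? ✗ → no.
interview: start Wed 21:00 >= Thu 13:00? ✗; end Fri 21:00 > Fri 21:00? ✗ → no.
load_test: start Mon 21:00 >= Thu 13:00? ✗; end Wed 20:00 > Fri 21:00? ✗ → no.
qa_pass: start Thu 09:00 >= Thu 13:00? ✗; end Thu 15:00 > Fri 21:00? ✗ → no.
retro: start Sun 00:00 >= Thu 13:00? ✓; end Sun 02:00 > Fri 21:00? ✓ → yes.
sync_call: start Wed 03:00 >= Thu 13:00? ✗; end Wed 20:00 > Fri 21:00? ✗ → no.
triage: start Tue 11:00 >= Thu 13:00? ✗; end Thu 12:00 > Fri 21:00? ✗ → no.
Result: retro.

retro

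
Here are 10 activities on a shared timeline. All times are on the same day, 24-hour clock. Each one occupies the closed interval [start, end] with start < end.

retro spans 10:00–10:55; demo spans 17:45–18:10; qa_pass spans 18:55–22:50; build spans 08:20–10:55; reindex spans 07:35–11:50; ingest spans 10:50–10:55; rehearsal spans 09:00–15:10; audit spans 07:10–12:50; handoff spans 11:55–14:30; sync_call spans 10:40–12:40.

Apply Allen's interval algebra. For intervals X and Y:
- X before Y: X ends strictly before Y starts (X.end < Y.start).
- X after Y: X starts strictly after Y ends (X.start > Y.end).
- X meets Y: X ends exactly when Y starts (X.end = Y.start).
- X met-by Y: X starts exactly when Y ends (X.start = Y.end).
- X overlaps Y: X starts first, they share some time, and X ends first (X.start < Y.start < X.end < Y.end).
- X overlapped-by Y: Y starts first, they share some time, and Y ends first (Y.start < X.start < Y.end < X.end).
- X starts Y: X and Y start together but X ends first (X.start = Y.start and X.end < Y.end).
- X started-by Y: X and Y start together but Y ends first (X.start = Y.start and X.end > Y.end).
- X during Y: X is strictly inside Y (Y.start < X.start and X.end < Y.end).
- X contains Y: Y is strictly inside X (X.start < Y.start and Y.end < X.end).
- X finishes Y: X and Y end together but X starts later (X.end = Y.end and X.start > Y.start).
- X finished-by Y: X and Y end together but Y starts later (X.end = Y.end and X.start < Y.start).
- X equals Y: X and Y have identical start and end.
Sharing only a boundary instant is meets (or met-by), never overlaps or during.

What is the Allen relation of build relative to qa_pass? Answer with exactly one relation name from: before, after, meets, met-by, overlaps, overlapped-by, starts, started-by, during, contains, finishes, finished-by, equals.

build = [08:20, 10:55]; qa_pass = [18:55, 22:50].
Compare endpoints: build.start < qa_pass.start, build.start < qa_pass.end, build.end < qa_pass.start, build.end < qa_pass.end.
That pattern is 'before'.

before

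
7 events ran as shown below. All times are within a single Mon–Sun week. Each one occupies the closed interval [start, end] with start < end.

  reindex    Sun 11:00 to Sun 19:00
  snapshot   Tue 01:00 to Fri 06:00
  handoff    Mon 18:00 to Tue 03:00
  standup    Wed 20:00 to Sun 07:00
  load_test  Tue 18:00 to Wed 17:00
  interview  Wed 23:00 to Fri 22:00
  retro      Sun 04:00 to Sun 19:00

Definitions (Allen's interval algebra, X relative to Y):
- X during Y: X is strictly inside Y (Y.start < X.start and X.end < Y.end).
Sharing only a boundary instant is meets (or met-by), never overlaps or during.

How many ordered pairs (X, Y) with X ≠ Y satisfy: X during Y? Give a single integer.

Checking all 42 ordered pairs for relation 'during'; matching pairs in alphabetical order:
(interview, standup): interview during standup ✓
(load_test, snapshot): load_test during snapshot ✓
Count: 2.

2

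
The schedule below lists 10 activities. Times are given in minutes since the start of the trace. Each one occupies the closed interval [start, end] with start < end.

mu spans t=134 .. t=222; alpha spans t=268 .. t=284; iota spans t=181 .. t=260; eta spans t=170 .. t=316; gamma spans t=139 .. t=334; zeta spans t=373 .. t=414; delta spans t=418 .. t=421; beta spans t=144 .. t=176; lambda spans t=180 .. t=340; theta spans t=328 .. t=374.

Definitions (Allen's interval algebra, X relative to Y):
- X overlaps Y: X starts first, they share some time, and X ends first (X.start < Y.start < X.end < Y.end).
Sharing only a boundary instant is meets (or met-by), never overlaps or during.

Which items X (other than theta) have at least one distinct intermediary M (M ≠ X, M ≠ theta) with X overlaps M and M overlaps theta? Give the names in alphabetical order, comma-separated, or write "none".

eta, gamma, mu

Target theta = [t=328, t=374].
Intermediaries M with M overlaps theta: gamma, lambda.
Via gamma — items with X overlaps gamma: mu.
Via lambda — items with X overlaps lambda: eta, gamma, mu.
Union: eta, gamma, mu.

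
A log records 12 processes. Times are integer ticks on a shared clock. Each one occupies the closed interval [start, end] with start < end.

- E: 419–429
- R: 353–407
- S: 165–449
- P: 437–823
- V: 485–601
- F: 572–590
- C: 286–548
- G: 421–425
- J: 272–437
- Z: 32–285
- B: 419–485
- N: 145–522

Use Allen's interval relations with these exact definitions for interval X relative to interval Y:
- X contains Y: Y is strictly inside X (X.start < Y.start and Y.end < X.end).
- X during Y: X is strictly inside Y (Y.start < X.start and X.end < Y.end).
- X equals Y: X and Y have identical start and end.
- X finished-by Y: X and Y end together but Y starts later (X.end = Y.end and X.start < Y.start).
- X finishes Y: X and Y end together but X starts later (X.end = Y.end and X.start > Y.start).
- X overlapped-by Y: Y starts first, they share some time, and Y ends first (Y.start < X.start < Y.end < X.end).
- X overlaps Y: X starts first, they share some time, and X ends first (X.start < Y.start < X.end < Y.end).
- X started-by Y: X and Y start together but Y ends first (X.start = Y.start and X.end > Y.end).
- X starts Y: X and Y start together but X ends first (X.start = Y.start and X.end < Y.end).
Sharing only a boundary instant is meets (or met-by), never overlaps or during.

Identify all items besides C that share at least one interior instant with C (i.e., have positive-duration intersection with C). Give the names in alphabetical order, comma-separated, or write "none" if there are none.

Target C = [286, 548].
B [419, 485] → during → yes.
E [419, 429] → during → yes.
F [572, 590] → after → no.
G [421, 425] → during → yes.
J [272, 437] → overlaps → yes.
N [145, 522] → overlaps → yes.
P [437, 823] → overlapped-by → yes.
R [353, 407] → during → yes.
S [165, 449] → overlaps → yes.
V [485, 601] → overlapped-by → yes.
Z [32, 285] → before → no.
Result: B, E, G, J, N, P, R, S, V.

B, E, G, J, N, P, R, S, V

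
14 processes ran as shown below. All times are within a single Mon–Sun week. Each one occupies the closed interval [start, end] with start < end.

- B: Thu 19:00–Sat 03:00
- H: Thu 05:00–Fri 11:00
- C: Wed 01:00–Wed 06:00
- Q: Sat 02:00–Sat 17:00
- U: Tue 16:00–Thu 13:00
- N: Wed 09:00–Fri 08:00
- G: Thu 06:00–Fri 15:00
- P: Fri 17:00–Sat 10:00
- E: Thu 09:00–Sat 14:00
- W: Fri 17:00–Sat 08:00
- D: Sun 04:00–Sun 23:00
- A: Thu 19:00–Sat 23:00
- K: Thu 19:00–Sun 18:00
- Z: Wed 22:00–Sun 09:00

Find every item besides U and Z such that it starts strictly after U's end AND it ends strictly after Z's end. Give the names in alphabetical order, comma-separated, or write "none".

D, K

Conditions: its start is strictly after U's end (X.start > Thu 13:00) AND its end is strictly after Z's end (X.end > Sun 09:00).
A: start Thu 19:00 > Thu 13:00? ✓; end Sat 23:00 > Sun 09:00? ✗ → no.
B: start Thu 19:00 > Thu 13:00? ✓; end Sat 03:00 > Sun 09:00? ✗ → no.
C: start Wed 01:00 > Thu 13:00? ✗; end Wed 06:00 > Sun 09:00? ✗ → no.
D: start Sun 04:00 > Thu 13:00? ✓; end Sun 23:00 > Sun 09:00? ✓ → yes.
E: start Thu 09:00 > Thu 13:00? ✗; end Sat 14:00 > Sun 09:00? ✗ → no.
G: start Thu 06:00 > Thu 13:00? ✗; end Fri 15:00 > Sun 09:00? ✗ → no.
H: start Thu 05:00 > Thu 13:00? ✗; end Fri 11:00 > Sun 09:00? ✗ → no.
K: start Thu 19:00 > Thu 13:00? ✓; end Sun 18:00 > Sun 09:00? ✓ → yes.
N: start Wed 09:00 > Thu 13:00? ✗; end Fri 08:00 > Sun 09:00? ✗ → no.
P: start Fri 17:00 > Thu 13:00? ✓; end Sat 10:00 > Sun 09:00? ✗ → no.
Q: start Sat 02:00 > Thu 13:00? ✓; end Sat 17:00 > Sun 09:00? ✗ → no.
W: start Fri 17:00 > Thu 13:00? ✓; end Sat 08:00 > Sun 09:00? ✗ → no.
Result: D, K.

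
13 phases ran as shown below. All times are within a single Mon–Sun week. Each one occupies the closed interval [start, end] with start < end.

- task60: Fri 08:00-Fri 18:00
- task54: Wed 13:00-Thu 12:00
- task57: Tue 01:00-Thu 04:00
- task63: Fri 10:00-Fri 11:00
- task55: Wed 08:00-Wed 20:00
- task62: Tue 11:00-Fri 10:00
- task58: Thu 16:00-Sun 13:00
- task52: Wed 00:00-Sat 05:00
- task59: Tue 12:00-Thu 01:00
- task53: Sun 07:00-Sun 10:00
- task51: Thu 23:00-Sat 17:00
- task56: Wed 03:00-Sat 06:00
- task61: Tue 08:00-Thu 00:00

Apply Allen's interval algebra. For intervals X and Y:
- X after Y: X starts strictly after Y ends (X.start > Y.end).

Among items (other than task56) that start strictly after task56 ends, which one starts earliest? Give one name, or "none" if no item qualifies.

Target task56 = [Wed 03:00, Sat 06:00].
task51 [Thu 23:00, Sat 17:00] → overlapped-by → excluded.
task52 [Wed 00:00, Sat 05:00] → overlaps → excluded.
task53 [Sun 07:00, Sun 10:00] → after → candidate.
task54 [Wed 13:00, Thu 12:00] → during → excluded.
task55 [Wed 08:00, Wed 20:00] → during → excluded.
task57 [Tue 01:00, Thu 04:00] → overlaps → excluded.
task58 [Thu 16:00, Sun 13:00] → overlapped-by → excluded.
task59 [Tue 12:00, Thu 01:00] → overlaps → excluded.
task60 [Fri 08:00, Fri 18:00] → during → excluded.
task61 [Tue 08:00, Thu 00:00] → overlaps → excluded.
task62 [Tue 11:00, Fri 10:00] → overlaps → excluded.
task63 [Fri 10:00, Fri 11:00] → during → excluded.
Among candidates, earliest start is Sun 07:00 → task53.

task53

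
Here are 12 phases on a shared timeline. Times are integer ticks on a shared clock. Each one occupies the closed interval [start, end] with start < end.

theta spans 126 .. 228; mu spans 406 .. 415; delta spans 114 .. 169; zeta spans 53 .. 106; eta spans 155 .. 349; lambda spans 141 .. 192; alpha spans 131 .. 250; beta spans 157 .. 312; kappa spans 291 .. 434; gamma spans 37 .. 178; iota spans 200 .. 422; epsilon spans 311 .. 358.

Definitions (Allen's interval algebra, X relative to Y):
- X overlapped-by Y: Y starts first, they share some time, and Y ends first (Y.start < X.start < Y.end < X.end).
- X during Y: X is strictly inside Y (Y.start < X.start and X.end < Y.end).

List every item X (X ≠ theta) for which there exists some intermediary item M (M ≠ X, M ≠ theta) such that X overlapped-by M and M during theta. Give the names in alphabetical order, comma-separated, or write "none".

beta, eta

Target theta = [126, 228].
Intermediaries M with M during theta: lambda.
Via lambda — items with X overlapped-by lambda: beta, eta.
Union: beta, eta.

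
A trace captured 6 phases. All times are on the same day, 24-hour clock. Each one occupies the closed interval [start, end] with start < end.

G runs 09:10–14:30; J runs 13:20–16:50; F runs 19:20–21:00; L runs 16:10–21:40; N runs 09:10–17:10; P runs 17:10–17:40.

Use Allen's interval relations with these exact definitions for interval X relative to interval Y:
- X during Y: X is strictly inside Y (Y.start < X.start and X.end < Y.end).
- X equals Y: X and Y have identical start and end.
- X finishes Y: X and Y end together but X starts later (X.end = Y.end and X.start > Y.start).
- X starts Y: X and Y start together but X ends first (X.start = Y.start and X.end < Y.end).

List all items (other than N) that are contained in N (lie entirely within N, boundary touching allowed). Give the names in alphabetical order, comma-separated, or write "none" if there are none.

Target N = [09:10, 17:10].
F [19:20, 21:00] → after → no.
G [09:10, 14:30] → starts → yes.
J [13:20, 16:50] → during → yes.
L [16:10, 21:40] → overlapped-by → no.
P [17:10, 17:40] → met-by → no.
Result: G, J.

G, J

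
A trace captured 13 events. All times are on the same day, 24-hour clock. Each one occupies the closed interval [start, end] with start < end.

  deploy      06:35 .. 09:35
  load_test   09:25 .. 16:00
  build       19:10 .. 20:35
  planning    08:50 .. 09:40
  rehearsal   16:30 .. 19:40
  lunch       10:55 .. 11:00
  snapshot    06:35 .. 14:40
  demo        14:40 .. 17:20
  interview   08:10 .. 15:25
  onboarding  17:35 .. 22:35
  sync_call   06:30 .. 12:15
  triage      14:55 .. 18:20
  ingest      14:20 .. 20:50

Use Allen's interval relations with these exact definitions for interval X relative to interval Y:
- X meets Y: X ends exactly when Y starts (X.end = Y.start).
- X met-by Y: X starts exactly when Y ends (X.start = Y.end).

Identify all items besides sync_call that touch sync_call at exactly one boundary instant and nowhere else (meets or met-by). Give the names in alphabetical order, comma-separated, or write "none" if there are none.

none

Target sync_call = [06:30, 12:15].
build [19:10, 20:35] → after → no.
demo [14:40, 17:20] → after → no.
deploy [06:35, 09:35] → during → no.
ingest [14:20, 20:50] → after → no.
interview [08:10, 15:25] → overlapped-by → no.
load_test [09:25, 16:00] → overlapped-by → no.
lunch [10:55, 11:00] → during → no.
onboarding [17:35, 22:35] → after → no.
planning [08:50, 09:40] → during → no.
rehearsal [16:30, 19:40] → after → no.
snapshot [06:35, 14:40] → overlapped-by → no.
triage [14:55, 18:20] → after → no.
Result: none.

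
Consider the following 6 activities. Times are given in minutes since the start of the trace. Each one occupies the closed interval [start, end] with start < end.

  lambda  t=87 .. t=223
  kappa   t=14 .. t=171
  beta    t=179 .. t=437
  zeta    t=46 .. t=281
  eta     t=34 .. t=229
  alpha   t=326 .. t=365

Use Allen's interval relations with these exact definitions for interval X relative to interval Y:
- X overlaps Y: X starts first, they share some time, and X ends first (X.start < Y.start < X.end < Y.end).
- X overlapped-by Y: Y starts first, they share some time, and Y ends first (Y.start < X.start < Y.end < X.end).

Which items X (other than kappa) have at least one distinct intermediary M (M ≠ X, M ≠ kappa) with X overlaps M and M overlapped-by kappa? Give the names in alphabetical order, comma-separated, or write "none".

Target kappa = [t=14, t=171].
Intermediaries M with M overlapped-by kappa: eta, lambda, zeta.
Via eta — items with X overlaps eta: none.
Via lambda — items with X overlaps lambda: none.
Via zeta — items with X overlaps zeta: eta.
Union: eta.

eta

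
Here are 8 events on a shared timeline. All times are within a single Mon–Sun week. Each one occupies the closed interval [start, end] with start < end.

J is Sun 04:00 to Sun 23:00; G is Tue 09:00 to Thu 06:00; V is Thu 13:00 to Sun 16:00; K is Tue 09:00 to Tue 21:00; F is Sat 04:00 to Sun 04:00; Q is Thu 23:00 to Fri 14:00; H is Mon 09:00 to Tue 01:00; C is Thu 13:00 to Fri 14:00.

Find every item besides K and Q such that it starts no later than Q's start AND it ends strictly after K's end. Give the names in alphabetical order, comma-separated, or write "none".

Conditions: its start is no later than Q's start (X.start <= Thu 23:00) AND its end is strictly after K's end (X.end > Tue 21:00).
C: start Thu 13:00 <= Thu 23:00? ✓; end Fri 14:00 > Tue 21:00? ✓ → yes.
F: start Sat 04:00 <= Thu 23:00? ✗; end Sun 04:00 > Tue 21:00? ✓ → no.
G: start Tue 09:00 <= Thu 23:00? ✓; end Thu 06:00 > Tue 21:00? ✓ → yes.
H: start Mon 09:00 <= Thu 23:00? ✓; end Tue 01:00 > Tue 21:00? ✗ → no.
J: start Sun 04:00 <= Thu 23:00? ✗; end Sun 23:00 > Tue 21:00? ✓ → no.
V: start Thu 13:00 <= Thu 23:00? ✓; end Sun 16:00 > Tue 21:00? ✓ → yes.
Result: C, G, V.

C, G, V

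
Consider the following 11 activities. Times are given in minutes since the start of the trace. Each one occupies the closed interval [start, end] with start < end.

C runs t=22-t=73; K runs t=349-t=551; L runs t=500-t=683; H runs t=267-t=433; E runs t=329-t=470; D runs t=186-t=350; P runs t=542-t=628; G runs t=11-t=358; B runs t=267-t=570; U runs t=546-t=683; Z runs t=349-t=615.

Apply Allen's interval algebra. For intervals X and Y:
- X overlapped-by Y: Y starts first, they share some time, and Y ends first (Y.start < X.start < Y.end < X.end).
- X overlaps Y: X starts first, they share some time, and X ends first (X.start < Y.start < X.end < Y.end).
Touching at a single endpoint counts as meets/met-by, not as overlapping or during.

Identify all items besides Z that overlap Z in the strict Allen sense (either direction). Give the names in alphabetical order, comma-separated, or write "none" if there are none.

B, D, E, G, H, L, P, U

Target Z = [t=349, t=615].
B [t=267, t=570] → overlaps → yes.
C [t=22, t=73] → before → no.
D [t=186, t=350] → overlaps → yes.
E [t=329, t=470] → overlaps → yes.
G [t=11, t=358] → overlaps → yes.
H [t=267, t=433] → overlaps → yes.
K [t=349, t=551] → starts → no.
L [t=500, t=683] → overlapped-by → yes.
P [t=542, t=628] → overlapped-by → yes.
U [t=546, t=683] → overlapped-by → yes.
Result: B, D, E, G, H, L, P, U.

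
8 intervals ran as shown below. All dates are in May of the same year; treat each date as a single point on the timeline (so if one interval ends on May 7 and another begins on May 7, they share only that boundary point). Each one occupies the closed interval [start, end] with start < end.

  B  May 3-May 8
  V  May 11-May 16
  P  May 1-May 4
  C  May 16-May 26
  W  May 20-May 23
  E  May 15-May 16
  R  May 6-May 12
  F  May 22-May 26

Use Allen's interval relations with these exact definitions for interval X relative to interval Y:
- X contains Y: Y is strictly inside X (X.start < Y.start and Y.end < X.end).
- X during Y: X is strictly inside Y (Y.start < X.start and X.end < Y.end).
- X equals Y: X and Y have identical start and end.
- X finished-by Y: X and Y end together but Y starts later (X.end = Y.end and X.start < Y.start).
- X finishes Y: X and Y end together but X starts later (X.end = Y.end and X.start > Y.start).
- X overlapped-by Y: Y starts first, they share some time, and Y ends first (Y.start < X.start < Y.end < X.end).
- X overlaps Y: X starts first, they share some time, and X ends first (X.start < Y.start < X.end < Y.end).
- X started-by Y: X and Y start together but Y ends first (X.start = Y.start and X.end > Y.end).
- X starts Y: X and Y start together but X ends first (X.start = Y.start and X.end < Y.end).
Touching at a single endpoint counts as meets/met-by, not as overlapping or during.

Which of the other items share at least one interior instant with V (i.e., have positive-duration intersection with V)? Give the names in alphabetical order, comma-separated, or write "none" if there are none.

Target V = [May 11, May 16].
B [May 3, May 8] → before → no.
C [May 16, May 26] → met-by → no.
E [May 15, May 16] → finishes → yes.
F [May 22, May 26] → after → no.
P [May 1, May 4] → before → no.
R [May 6, May 12] → overlaps → yes.
W [May 20, May 23] → after → no.
Result: E, R.

E, R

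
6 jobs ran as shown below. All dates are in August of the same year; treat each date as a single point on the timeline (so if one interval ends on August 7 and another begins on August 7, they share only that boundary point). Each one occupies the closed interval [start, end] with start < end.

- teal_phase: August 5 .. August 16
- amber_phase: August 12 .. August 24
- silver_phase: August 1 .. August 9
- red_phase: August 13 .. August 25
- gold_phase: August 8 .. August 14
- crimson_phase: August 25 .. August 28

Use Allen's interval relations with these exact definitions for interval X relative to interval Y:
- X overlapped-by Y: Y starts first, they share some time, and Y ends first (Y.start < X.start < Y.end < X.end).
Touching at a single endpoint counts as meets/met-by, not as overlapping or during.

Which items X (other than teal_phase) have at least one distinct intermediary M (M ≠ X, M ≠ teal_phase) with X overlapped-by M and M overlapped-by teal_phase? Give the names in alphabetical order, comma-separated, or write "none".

Target teal_phase = [August 5, August 16].
Intermediaries M with M overlapped-by teal_phase: amber_phase, red_phase.
Via amber_phase — items with X overlapped-by amber_phase: red_phase.
Via red_phase — items with X overlapped-by red_phase: none.
Union: red_phase.

red_phase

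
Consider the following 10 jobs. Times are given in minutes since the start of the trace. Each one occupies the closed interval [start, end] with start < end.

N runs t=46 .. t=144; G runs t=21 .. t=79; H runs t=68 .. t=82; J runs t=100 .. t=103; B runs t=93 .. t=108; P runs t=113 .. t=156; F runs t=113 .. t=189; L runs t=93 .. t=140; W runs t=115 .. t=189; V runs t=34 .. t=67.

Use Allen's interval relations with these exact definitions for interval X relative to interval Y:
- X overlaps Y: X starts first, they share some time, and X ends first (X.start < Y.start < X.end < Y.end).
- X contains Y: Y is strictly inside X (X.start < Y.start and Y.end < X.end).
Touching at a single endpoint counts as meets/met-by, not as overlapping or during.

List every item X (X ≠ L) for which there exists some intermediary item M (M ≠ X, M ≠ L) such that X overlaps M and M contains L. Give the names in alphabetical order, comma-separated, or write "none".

G, V

Target L = [t=93, t=140].
Intermediaries M with M contains L: N.
Via N — items with X overlaps N: G, V.
Union: G, V.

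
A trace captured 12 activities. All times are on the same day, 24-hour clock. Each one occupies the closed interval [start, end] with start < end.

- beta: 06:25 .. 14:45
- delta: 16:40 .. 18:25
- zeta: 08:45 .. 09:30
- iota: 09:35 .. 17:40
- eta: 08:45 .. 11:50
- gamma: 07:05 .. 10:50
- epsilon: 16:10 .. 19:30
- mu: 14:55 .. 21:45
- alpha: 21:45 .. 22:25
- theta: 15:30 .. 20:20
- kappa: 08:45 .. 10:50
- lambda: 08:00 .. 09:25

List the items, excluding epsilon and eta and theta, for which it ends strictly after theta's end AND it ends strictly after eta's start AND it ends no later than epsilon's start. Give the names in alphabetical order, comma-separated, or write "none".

Conditions: its end is strictly after theta's end (X.end > 20:20) AND its end is strictly after eta's start (X.end > 08:45) AND its end is no later than epsilon's start (X.end <= 16:10).
alpha: end 22:25 > 20:20? ✓; end 22:25 > 08:45? ✓; end 22:25 <= 16:10? ✗ → no.
beta: end 14:45 > 20:20? ✗; end 14:45 > 08:45? ✓; end 14:45 <= 16:10? ✓ → no.
delta: end 18:25 > 20:20? ✗; end 18:25 > 08:45? ✓; end 18:25 <= 16:10? ✗ → no.
gamma: end 10:50 > 20:20? ✗; end 10:50 > 08:45? ✓; end 10:50 <= 16:10? ✓ → no.
iota: end 17:40 > 20:20? ✗; end 17:40 > 08:45? ✓; end 17:40 <= 16:10? ✗ → no.
kappa: end 10:50 > 20:20? ✗; end 10:50 > 08:45? ✓; end 10:50 <= 16:10? ✓ → no.
lambda: end 09:25 > 20:20? ✗; end 09:25 > 08:45? ✓; end 09:25 <= 16:10? ✓ → no.
mu: end 21:45 > 20:20? ✓; end 21:45 > 08:45? ✓; end 21:45 <= 16:10? ✗ → no.
zeta: end 09:30 > 20:20? ✗; end 09:30 > 08:45? ✓; end 09:30 <= 16:10? ✓ → no.
Result: none.

none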